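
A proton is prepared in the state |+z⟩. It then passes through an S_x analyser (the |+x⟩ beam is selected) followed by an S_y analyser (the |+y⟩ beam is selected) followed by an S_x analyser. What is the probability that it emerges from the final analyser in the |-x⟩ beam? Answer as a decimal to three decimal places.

First analyser (S_x): from |+z⟩, P(|+x⟩) = 1/2.
After stage 1 the state is |+x⟩; P(|+y⟩) = |⟨+y|+x⟩|² = 1/2.
After stage 2 the state is |+y⟩; P(|-x⟩) = |⟨-x|+y⟩|² = 1/2.
Joint probability = 1/2 × 1/2 × 1/2 = 0.125.

0.125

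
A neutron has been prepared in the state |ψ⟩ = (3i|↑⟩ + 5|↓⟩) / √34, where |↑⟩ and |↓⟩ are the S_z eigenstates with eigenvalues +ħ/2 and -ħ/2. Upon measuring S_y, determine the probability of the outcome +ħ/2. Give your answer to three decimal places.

|+y⟩ = (|↑⟩ + i|↓⟩)/√2, so ⟨+y|ψ⟩ = (-2i) / (√2·√34).
P = |-2i|² / 68 = 4/68.

0.059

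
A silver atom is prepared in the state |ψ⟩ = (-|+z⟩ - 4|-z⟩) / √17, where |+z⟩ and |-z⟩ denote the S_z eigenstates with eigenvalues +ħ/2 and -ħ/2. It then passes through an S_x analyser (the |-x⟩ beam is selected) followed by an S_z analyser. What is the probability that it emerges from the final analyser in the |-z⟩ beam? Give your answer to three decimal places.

First analyser (S_x): P(|-x⟩) = |⟨-x|ψ⟩|² = 9/34.
After stage 1 the state is |-x⟩; P(|-z⟩) = |⟨-z|-x⟩|² = 1/2.
Joint probability = 9/34 × 1/2 = 0.132.

0.132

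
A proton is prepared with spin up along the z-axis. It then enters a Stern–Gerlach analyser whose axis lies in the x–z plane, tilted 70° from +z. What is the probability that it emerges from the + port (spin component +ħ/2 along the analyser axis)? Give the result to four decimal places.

0.6710

For spin-½, the probability of finding spin-up along an axis at angle θ to the initial spin direction is cos²(θ/2); spin-down is sin²(θ/2).
θ = 70°, so P = cos²(35°) ≈ 0.6710.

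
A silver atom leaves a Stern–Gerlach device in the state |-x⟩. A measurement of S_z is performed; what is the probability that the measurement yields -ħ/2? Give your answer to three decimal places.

0.500

In the S_z basis, |-x⟩ = (|↑⟩ - |↓⟩)/√2 and |-z⟩ = |↓⟩.
|⟨-z|-x⟩|² = 1/2.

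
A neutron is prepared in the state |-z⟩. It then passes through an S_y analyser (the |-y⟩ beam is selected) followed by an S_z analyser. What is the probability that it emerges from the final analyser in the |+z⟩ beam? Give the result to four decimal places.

0.2500

First analyser (S_y): from |-z⟩, P(|-y⟩) = 1/2.
After stage 1 the state is |-y⟩; P(|+z⟩) = |⟨+z|-y⟩|² = 1/2.
Joint probability = 1/2 × 1/2 = 0.2500.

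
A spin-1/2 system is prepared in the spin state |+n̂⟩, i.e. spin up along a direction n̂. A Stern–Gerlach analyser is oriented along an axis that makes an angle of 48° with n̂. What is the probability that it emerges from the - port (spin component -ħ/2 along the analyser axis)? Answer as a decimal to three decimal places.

For spin-½, the probability of finding spin-up along an axis at angle θ to the initial spin direction is cos²(θ/2); spin-down is sin²(θ/2).
θ = 48°, so P = sin²(24°) ≈ 0.165.

0.165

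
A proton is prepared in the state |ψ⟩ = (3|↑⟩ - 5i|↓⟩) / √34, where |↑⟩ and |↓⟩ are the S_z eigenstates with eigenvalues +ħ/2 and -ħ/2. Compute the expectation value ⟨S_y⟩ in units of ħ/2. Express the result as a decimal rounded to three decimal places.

⟨σ_y⟩ = 2 Im(a* b)/(|a|²+|b|²) with a = 3, b = -5i.
a* b = -15i, so ⟨σ_y⟩ = -30/34.
⟨S_y⟩ = (ħ/2)·⟨σ_y⟩.

-0.882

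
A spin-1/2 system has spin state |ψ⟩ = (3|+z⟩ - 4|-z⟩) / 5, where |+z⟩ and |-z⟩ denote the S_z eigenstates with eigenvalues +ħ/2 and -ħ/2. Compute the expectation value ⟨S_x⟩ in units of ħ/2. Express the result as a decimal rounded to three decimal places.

⟨σ_x⟩ = 2 Re(a* b)/(|a|²+|b|²) with a = 3, b = -4.
a* b = -12, so ⟨σ_x⟩ = -24/25.
⟨S_x⟩ = (ħ/2)·⟨σ_x⟩.

-0.960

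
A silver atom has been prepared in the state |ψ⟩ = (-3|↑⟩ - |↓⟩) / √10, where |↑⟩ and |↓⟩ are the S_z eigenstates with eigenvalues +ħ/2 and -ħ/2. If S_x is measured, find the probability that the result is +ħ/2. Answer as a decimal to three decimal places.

|+x⟩ = (|↑⟩ + |↓⟩)/√2, so ⟨+x|ψ⟩ = (-4) / (√2·√10).
P = |-4|² / 20 = 16/20.

0.800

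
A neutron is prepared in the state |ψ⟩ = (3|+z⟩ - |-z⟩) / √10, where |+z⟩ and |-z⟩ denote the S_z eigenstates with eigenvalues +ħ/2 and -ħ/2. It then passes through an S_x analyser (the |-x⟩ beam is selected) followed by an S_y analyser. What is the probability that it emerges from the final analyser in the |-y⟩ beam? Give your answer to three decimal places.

First analyser (S_x): P(|-x⟩) = |⟨-x|ψ⟩|² = 16/20.
After stage 1 the state is |-x⟩; P(|-y⟩) = |⟨-y|-x⟩|² = 1/2.
Joint probability = 16/20 × 1/2 = 0.400.

0.400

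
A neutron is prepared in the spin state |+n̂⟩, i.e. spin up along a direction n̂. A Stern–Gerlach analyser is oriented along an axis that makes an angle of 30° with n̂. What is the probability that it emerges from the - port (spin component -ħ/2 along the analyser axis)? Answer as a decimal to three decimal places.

For spin-½, the probability of finding spin-up along an axis at angle θ to the initial spin direction is cos²(θ/2); spin-down is sin²(θ/2).
θ = 30°, so P = sin²(15°) ≈ 0.067.

0.067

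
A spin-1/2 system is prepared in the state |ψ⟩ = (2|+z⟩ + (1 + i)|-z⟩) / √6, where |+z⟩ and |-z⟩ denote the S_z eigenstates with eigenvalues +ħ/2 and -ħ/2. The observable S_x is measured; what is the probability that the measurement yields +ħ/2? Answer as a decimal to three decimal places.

|+x⟩ = (|+z⟩ + |-z⟩)/√2, so ⟨+x|ψ⟩ = (3 + i) / (√2·√6).
P = |3 + i|² / 12 = 10/12.

0.833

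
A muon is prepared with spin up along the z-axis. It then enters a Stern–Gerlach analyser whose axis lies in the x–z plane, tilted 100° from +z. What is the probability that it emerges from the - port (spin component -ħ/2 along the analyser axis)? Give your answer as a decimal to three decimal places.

0.587

For spin-½, the probability of finding spin-up along an axis at angle θ to the initial spin direction is cos²(θ/2); spin-down is sin²(θ/2).
θ = 100°, so P = sin²(50°) ≈ 0.587.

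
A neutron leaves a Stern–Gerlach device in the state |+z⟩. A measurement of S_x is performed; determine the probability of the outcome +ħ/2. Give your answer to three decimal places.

0.500

In the S_z basis, |+z⟩ = |↑⟩ and |+x⟩ = (|↑⟩ + |↓⟩)/√2.
|⟨+x|+z⟩|² = 1/2.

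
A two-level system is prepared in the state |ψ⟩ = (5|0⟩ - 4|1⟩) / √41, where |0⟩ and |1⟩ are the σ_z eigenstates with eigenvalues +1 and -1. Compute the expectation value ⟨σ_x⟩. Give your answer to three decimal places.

-0.976

⟨σ_x⟩ = 2 Re(a* b)/(|a|²+|b|²) with a = 5, b = -4.
a* b = -20, so ⟨σ_x⟩ = -40/41.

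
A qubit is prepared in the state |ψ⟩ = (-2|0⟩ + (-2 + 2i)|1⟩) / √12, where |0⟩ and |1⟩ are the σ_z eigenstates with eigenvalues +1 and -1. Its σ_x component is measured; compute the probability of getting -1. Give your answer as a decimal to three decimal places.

0.167

|-x⟩ = (|0⟩ - |1⟩)/√2, so ⟨-x|ψ⟩ = (-2i) / (√2·√12).
P = |-2i|² / 24 = 4/24.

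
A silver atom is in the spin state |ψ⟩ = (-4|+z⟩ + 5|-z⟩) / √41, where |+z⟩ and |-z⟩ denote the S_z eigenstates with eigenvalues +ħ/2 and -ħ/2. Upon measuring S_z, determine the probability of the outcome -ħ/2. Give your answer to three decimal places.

0.610

The -ħ/2 outcome corresponds to |-z⟩. Its amplitude in |ψ⟩ is 5/√41.
P = |5|² / 41 = 25/41.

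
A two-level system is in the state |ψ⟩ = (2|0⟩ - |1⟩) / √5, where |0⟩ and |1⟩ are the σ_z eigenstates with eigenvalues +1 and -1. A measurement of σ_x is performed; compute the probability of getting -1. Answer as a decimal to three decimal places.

|-x⟩ = (|0⟩ - |1⟩)/√2, so ⟨-x|ψ⟩ = (3) / (√2·√5).
P = |3|² / 10 = 9/10.

0.900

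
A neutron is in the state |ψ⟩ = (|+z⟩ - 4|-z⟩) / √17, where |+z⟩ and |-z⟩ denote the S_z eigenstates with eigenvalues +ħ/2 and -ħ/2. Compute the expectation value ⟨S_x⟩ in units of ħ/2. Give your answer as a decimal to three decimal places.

-0.471

⟨σ_x⟩ = 2 Re(a* b)/(|a|²+|b|²) with a = 1, b = -4.
a* b = -4, so ⟨σ_x⟩ = -8/17.
⟨S_x⟩ = (ħ/2)·⟨σ_x⟩.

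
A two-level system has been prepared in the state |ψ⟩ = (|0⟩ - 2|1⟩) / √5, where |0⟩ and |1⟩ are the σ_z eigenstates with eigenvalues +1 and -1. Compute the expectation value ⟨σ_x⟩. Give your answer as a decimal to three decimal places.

-0.800

⟨σ_x⟩ = 2 Re(a* b)/(|a|²+|b|²) with a = 1, b = -2.
a* b = -2, so ⟨σ_x⟩ = -4/5.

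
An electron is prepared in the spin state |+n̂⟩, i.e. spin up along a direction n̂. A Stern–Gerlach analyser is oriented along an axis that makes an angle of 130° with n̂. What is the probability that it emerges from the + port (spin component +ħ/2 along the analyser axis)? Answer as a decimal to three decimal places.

0.179

For spin-½, the probability of finding spin-up along an axis at angle θ to the initial spin direction is cos²(θ/2); spin-down is sin²(θ/2).
θ = 130°, so P = cos²(65°) ≈ 0.179.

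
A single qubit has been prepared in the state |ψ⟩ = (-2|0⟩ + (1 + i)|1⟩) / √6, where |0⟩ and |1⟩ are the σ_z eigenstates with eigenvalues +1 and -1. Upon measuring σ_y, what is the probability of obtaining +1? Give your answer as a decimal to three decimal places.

0.167

|+y⟩ = (|0⟩ + i|1⟩)/√2, so ⟨+y|ψ⟩ = (-1 - i) / (√2·√6).
P = |-1 - i|² / 12 = 2/12.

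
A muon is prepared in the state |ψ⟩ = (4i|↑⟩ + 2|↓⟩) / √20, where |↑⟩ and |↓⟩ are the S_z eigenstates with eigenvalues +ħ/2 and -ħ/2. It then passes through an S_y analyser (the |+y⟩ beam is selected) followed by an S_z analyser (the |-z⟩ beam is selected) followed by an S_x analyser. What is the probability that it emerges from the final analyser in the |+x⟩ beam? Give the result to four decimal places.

First analyser (S_y): P(|+y⟩) = |⟨+y|ψ⟩|² = 4/40.
After stage 1 the state is |+y⟩; P(|-z⟩) = |⟨-z|+y⟩|² = 1/2.
After stage 2 the state is |-z⟩; P(|+x⟩) = |⟨+x|-z⟩|² = 1/2.
Joint probability = 4/40 × 1/2 × 1/2 = 0.0250.

0.0250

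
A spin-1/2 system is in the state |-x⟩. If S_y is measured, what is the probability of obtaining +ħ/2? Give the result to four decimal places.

0.5000

In the S_z basis, |-x⟩ = (|↑⟩ - |↓⟩)/√2 and |+y⟩ = (|↑⟩ + i|↓⟩)/√2.
|⟨+y|-x⟩|² = 1/2.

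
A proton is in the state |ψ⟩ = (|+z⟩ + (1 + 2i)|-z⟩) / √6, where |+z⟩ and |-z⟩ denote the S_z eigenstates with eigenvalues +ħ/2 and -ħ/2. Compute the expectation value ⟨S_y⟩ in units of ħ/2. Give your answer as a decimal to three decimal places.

0.667

⟨σ_y⟩ = 2 Im(a* b)/(|a|²+|b|²) with a = 1, b = (1 + 2i).
a* b = (1 + 2i), so ⟨σ_y⟩ = 4/6.
⟨S_y⟩ = (ħ/2)·⟨σ_y⟩.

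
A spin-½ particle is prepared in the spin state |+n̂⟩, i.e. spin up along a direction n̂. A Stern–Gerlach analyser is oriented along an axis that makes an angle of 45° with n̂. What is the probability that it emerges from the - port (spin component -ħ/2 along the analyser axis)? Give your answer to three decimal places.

For spin-½, the probability of finding spin-up along an axis at angle θ to the initial spin direction is cos²(θ/2); spin-down is sin²(θ/2).
θ = 45°, so P = sin²(22.5°) ≈ 0.146.

0.146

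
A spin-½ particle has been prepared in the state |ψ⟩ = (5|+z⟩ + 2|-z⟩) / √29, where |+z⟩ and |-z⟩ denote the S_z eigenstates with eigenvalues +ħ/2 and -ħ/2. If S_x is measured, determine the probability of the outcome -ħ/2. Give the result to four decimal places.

0.1552

|-x⟩ = (|+z⟩ - |-z⟩)/√2, so ⟨-x|ψ⟩ = (3) / (√2·√29).
P = |3|² / 58 = 9/58.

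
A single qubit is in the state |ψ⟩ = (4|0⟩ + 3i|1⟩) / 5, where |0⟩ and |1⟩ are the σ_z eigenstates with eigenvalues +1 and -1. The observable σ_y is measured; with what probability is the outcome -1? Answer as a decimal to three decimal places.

|-y⟩ = (|0⟩ - i|1⟩)/√2, so ⟨-y|ψ⟩ = (1) / (√2·5).
P = |1|² / 50 = 1/50.

0.020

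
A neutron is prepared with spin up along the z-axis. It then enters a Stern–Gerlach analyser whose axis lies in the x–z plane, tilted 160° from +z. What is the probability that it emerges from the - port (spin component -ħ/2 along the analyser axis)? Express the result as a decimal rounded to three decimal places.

For spin-½, the probability of finding spin-up along an axis at angle θ to the initial spin direction is cos²(θ/2); spin-down is sin²(θ/2).
θ = 160°, so P = sin²(80°) ≈ 0.970.

0.970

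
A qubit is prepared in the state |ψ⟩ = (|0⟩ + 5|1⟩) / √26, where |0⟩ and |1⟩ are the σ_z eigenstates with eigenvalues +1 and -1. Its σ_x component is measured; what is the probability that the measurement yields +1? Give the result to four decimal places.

0.6923

|+x⟩ = (|0⟩ + |1⟩)/√2, so ⟨+x|ψ⟩ = (6) / (√2·√26).
P = |6|² / 52 = 36/52.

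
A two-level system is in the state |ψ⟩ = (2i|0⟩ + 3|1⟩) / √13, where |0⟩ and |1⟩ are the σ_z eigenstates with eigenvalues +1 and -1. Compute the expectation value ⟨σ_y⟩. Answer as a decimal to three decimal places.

-0.923

⟨σ_y⟩ = 2 Im(a* b)/(|a|²+|b|²) with a = 2i, b = 3.
a* b = -6i, so ⟨σ_y⟩ = -12/13.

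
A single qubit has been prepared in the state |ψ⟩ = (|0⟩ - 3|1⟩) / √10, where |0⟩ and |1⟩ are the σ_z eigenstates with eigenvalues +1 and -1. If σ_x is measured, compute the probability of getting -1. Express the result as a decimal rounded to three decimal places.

|-x⟩ = (|0⟩ - |1⟩)/√2, so ⟨-x|ψ⟩ = (4) / (√2·√10).
P = |4|² / 20 = 16/20.

0.800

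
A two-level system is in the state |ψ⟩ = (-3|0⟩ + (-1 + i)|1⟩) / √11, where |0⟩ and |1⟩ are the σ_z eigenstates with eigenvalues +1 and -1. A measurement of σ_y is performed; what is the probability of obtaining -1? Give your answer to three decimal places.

0.773

|-y⟩ = (|0⟩ - i|1⟩)/√2, so ⟨-y|ψ⟩ = (-4 - i) / (√2·√11).
P = |-4 - i|² / 22 = 17/22.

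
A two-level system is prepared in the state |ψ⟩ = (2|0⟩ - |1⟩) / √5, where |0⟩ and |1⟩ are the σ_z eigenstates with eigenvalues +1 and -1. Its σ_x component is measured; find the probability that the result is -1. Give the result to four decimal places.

0.9000

|-x⟩ = (|0⟩ - |1⟩)/√2, so ⟨-x|ψ⟩ = (3) / (√2·√5).
P = |3|² / 10 = 9/10.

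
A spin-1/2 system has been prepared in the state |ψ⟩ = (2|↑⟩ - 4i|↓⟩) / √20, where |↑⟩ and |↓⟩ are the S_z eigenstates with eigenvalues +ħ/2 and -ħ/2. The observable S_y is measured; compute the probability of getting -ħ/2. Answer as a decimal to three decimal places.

|-y⟩ = (|↑⟩ - i|↓⟩)/√2, so ⟨-y|ψ⟩ = (6) / (√2·√20).
P = |6|² / 40 = 36/40.

0.900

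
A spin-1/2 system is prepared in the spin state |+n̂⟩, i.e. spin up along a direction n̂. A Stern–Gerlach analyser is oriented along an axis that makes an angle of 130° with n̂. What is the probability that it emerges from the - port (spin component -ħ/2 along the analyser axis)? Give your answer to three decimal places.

0.821

For spin-½, the probability of finding spin-up along an axis at angle θ to the initial spin direction is cos²(θ/2); spin-down is sin²(θ/2).
θ = 130°, so P = sin²(65°) ≈ 0.821.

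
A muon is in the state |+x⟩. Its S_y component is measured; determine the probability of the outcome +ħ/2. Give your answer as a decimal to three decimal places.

In the S_z basis, |+x⟩ = (|↑⟩ + |↓⟩)/√2 and |+y⟩ = (|↑⟩ + i|↓⟩)/√2.
|⟨+y|+x⟩|² = 1/2.

0.500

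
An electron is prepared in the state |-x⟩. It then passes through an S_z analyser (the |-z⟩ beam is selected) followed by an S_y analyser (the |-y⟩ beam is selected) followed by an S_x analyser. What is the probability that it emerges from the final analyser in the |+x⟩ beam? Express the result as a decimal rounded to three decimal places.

0.125

First analyser (S_z): from |-x⟩, P(|-z⟩) = 1/2.
After stage 1 the state is |-z⟩; P(|-y⟩) = |⟨-y|-z⟩|² = 1/2.
After stage 2 the state is |-y⟩; P(|+x⟩) = |⟨+x|-y⟩|² = 1/2.
Joint probability = 1/2 × 1/2 × 1/2 = 0.125.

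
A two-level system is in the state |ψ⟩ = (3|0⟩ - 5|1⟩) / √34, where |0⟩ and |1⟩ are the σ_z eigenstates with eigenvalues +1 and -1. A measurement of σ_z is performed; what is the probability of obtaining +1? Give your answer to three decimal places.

The +1 outcome corresponds to |0⟩. Its amplitude in |ψ⟩ is 3/√34.
P = |3|² / 34 = 9/34.

0.265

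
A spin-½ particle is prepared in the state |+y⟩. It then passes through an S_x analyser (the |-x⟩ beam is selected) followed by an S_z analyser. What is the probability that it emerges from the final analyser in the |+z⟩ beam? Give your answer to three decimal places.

0.250

First analyser (S_x): from |+y⟩, P(|-x⟩) = 1/2.
After stage 1 the state is |-x⟩; P(|+z⟩) = |⟨+z|-x⟩|² = 1/2.
Joint probability = 1/2 × 1/2 = 0.250.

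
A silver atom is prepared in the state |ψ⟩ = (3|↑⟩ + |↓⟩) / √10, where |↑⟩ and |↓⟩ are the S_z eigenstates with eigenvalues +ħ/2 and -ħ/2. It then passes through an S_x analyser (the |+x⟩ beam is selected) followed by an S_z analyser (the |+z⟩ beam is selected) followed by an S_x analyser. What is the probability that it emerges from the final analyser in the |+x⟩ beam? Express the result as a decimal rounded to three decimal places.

0.200

First analyser (S_x): P(|+x⟩) = |⟨+x|ψ⟩|² = 16/20.
After stage 1 the state is |+x⟩; P(|+z⟩) = |⟨+z|+x⟩|² = 1/2.
After stage 2 the state is |+z⟩; P(|+x⟩) = |⟨+x|+z⟩|² = 1/2.
Joint probability = 16/20 × 1/2 × 1/2 = 0.200.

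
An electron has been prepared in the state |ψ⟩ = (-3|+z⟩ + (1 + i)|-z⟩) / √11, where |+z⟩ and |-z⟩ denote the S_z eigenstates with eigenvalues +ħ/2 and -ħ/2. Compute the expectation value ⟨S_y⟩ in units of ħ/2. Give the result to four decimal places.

⟨σ_y⟩ = 2 Im(a* b)/(|a|²+|b|²) with a = -3, b = (1 + i).
a* b = (-3 - 3i), so ⟨σ_y⟩ = -6/11.
⟨S_y⟩ = (ħ/2)·⟨σ_y⟩.

-0.5455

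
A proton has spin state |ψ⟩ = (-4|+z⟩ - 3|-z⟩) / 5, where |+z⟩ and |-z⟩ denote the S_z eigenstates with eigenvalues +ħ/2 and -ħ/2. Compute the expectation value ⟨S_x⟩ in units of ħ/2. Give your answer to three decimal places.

⟨σ_x⟩ = 2 Re(a* b)/(|a|²+|b|²) with a = -4, b = -3.
a* b = 12, so ⟨σ_x⟩ = 24/25.
⟨S_x⟩ = (ħ/2)·⟨σ_x⟩.

0.960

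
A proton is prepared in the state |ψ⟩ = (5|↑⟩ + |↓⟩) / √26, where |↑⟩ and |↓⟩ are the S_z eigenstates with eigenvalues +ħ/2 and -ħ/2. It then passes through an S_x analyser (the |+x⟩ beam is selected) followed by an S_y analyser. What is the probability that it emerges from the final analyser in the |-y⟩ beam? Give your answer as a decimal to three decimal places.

First analyser (S_x): P(|+x⟩) = |⟨+x|ψ⟩|² = 36/52.
After stage 1 the state is |+x⟩; P(|-y⟩) = |⟨-y|+x⟩|² = 1/2.
Joint probability = 36/52 × 1/2 = 0.346.

0.346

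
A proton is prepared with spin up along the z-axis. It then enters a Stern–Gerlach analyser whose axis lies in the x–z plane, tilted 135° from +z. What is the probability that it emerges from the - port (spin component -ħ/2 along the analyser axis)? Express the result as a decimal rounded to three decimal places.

0.854

For spin-½, the probability of finding spin-up along an axis at angle θ to the initial spin direction is cos²(θ/2); spin-down is sin²(θ/2).
θ = 135°, so P = sin²(67.5°) ≈ 0.854.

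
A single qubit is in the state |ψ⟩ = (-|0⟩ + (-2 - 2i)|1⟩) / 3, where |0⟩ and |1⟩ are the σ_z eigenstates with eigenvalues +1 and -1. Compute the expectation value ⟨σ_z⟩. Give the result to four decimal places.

-0.7778

⟨σ_z⟩ = |a|² - |b|² divided by |a|²+|b|², with a, b the |0⟩, |1⟩ amplitudes.
= (1 - 8)/9 = -7/9.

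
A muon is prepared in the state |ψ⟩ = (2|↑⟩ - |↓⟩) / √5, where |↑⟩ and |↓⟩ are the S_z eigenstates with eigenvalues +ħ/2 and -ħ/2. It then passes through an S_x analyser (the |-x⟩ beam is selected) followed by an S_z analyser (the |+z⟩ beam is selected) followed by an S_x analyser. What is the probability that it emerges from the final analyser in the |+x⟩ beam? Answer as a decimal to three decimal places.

First analyser (S_x): P(|-x⟩) = |⟨-x|ψ⟩|² = 9/10.
After stage 1 the state is |-x⟩; P(|+z⟩) = |⟨+z|-x⟩|² = 1/2.
After stage 2 the state is |+z⟩; P(|+x⟩) = |⟨+x|+z⟩|² = 1/2.
Joint probability = 9/10 × 1/2 × 1/2 = 0.225.

0.225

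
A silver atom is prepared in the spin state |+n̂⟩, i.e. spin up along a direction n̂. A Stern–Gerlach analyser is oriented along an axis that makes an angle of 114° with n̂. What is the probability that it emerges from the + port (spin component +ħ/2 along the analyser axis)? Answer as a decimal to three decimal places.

For spin-½, the probability of finding spin-up along an axis at angle θ to the initial spin direction is cos²(θ/2); spin-down is sin²(θ/2).
θ = 114°, so P = cos²(57°) ≈ 0.297.

0.297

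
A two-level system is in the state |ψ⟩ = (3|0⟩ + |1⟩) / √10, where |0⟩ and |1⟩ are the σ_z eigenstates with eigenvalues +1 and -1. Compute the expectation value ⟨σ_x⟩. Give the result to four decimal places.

⟨σ_x⟩ = 2 Re(a* b)/(|a|²+|b|²) with a = 3, b = 1.
a* b = 3, so ⟨σ_x⟩ = 6/10.

0.6000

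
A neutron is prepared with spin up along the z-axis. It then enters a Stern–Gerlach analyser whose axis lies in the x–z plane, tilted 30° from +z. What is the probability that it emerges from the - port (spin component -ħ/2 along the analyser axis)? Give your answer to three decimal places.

For spin-½, the probability of finding spin-up along an axis at angle θ to the initial spin direction is cos²(θ/2); spin-down is sin²(θ/2).
θ = 30°, so P = sin²(15°) ≈ 0.067.

0.067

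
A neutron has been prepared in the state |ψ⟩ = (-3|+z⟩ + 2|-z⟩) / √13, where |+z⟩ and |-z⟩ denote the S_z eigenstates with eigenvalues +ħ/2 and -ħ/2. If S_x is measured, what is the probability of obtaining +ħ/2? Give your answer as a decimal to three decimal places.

|+x⟩ = (|+z⟩ + |-z⟩)/√2, so ⟨+x|ψ⟩ = (-1) / (√2·√13).
P = |-1|² / 26 = 1/26.

0.038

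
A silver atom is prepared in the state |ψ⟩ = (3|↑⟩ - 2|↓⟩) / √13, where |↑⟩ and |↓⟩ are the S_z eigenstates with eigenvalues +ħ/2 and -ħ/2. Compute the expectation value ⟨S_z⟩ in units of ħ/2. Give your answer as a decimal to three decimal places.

0.385

⟨σ_z⟩ = |a|² - |b|² divided by |a|²+|b|², with a, b the |↑⟩, |↓⟩ amplitudes.
= (9 - 4)/13 = 5/13.
⟨S_z⟩ = (ħ/2)·⟨σ_z⟩.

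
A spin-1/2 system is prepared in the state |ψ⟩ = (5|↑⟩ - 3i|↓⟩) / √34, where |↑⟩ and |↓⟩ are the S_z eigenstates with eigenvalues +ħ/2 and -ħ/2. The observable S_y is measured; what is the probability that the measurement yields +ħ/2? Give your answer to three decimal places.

|+y⟩ = (|↑⟩ + i|↓⟩)/√2, so ⟨+y|ψ⟩ = (2) / (√2·√34).
P = |2|² / 68 = 4/68.

0.059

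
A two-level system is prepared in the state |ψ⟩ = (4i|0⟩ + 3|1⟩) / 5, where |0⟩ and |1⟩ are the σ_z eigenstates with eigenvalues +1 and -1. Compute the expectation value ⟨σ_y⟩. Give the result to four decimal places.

-0.9600

⟨σ_y⟩ = 2 Im(a* b)/(|a|²+|b|²) with a = 4i, b = 3.
a* b = -12i, so ⟨σ_y⟩ = -24/25.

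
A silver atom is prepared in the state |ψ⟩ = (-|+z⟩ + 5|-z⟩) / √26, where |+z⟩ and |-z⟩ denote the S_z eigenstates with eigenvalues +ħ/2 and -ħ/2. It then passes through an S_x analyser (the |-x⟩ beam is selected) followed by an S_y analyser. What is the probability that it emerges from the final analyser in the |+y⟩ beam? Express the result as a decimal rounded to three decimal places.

First analyser (S_x): P(|-x⟩) = |⟨-x|ψ⟩|² = 36/52.
After stage 1 the state is |-x⟩; P(|+y⟩) = |⟨+y|-x⟩|² = 1/2.
Joint probability = 36/52 × 1/2 = 0.346.

0.346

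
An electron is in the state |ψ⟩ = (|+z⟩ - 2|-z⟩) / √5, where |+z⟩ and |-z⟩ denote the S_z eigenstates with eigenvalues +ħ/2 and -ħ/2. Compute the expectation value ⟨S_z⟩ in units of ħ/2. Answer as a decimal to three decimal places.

-0.600

⟨σ_z⟩ = |a|² - |b|² divided by |a|²+|b|², with a, b the |+z⟩, |-z⟩ amplitudes.
= (1 - 4)/5 = -3/5.
⟨S_z⟩ = (ħ/2)·⟨σ_z⟩.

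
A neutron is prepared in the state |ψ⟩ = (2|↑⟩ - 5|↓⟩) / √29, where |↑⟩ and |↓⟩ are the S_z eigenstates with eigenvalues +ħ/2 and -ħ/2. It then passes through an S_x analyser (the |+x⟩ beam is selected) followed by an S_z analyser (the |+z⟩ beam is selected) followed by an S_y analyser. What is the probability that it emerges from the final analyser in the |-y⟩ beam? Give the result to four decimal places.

First analyser (S_x): P(|+x⟩) = |⟨+x|ψ⟩|² = 9/58.
After stage 1 the state is |+x⟩; P(|+z⟩) = |⟨+z|+x⟩|² = 1/2.
After stage 2 the state is |+z⟩; P(|-y⟩) = |⟨-y|+z⟩|² = 1/2.
Joint probability = 9/58 × 1/2 × 1/2 = 0.0388.

0.0388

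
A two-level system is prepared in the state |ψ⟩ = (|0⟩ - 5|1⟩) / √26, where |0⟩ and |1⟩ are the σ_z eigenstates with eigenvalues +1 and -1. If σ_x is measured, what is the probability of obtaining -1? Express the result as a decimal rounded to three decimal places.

0.692

|-x⟩ = (|0⟩ - |1⟩)/√2, so ⟨-x|ψ⟩ = (6) / (√2·√26).
P = |6|² / 52 = 36/52.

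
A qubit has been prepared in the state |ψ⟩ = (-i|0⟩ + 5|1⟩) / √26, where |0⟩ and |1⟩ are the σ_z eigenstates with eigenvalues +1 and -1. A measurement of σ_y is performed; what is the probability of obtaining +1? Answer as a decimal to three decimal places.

|+y⟩ = (|0⟩ + i|1⟩)/√2, so ⟨+y|ψ⟩ = (-6i) / (√2·√26).
P = |-6i|² / 52 = 36/52.

0.692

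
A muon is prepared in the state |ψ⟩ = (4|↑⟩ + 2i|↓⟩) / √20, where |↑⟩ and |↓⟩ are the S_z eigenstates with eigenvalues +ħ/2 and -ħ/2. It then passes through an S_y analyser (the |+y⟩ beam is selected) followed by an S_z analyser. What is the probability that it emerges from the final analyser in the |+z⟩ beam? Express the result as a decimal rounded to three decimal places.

0.450

First analyser (S_y): P(|+y⟩) = |⟨+y|ψ⟩|² = 36/40.
After stage 1 the state is |+y⟩; P(|+z⟩) = |⟨+z|+y⟩|² = 1/2.
Joint probability = 36/40 × 1/2 = 0.450.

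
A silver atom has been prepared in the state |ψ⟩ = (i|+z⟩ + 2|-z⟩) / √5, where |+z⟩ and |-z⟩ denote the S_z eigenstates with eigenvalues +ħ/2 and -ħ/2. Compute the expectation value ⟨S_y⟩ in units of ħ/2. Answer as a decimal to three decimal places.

-0.800

⟨σ_y⟩ = 2 Im(a* b)/(|a|²+|b|²) with a = i, b = 2.
a* b = -2i, so ⟨σ_y⟩ = -4/5.
⟨S_y⟩ = (ħ/2)·⟨σ_y⟩.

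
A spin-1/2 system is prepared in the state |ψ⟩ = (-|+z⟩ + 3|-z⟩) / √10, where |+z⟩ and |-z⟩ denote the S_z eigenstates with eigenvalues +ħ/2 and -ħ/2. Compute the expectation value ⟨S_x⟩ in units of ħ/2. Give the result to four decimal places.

⟨σ_x⟩ = 2 Re(a* b)/(|a|²+|b|²) with a = -1, b = 3.
a* b = -3, so ⟨σ_x⟩ = -6/10.
⟨S_x⟩ = (ħ/2)·⟨σ_x⟩.

-0.6000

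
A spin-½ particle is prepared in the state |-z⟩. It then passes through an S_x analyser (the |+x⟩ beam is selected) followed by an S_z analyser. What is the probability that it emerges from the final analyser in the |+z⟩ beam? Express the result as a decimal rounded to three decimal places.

First analyser (S_x): from |-z⟩, P(|+x⟩) = 1/2.
After stage 1 the state is |+x⟩; P(|+z⟩) = |⟨+z|+x⟩|² = 1/2.
Joint probability = 1/2 × 1/2 = 0.250.

0.250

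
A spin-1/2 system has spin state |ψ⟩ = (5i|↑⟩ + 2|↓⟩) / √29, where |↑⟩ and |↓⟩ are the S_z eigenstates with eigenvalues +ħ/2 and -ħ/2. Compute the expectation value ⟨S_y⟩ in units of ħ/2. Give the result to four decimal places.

⟨σ_y⟩ = 2 Im(a* b)/(|a|²+|b|²) with a = 5i, b = 2.
a* b = -10i, so ⟨σ_y⟩ = -20/29.
⟨S_y⟩ = (ħ/2)·⟨σ_y⟩.

-0.6897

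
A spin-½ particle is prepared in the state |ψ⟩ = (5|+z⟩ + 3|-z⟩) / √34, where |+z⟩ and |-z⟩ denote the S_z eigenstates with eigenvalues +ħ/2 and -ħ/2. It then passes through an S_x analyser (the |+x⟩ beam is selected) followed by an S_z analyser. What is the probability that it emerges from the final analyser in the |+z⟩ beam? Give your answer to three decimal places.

0.471

First analyser (S_x): P(|+x⟩) = |⟨+x|ψ⟩|² = 64/68.
After stage 1 the state is |+x⟩; P(|+z⟩) = |⟨+z|+x⟩|² = 1/2.
Joint probability = 64/68 × 1/2 = 0.471.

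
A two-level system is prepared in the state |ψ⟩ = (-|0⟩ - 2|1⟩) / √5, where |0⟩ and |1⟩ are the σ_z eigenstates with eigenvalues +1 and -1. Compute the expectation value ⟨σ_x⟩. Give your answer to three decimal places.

⟨σ_x⟩ = 2 Re(a* b)/(|a|²+|b|²) with a = -1, b = -2.
a* b = 2, so ⟨σ_x⟩ = 4/5.

0.800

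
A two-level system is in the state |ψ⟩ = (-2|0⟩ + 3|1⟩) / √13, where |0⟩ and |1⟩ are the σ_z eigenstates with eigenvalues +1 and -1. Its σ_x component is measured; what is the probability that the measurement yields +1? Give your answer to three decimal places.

|+x⟩ = (|0⟩ + |1⟩)/√2, so ⟨+x|ψ⟩ = (1) / (√2·√13).
P = |1|² / 26 = 1/26.

0.038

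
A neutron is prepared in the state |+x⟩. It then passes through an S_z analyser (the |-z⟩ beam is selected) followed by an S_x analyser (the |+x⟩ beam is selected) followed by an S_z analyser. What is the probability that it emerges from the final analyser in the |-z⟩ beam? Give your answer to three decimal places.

0.125

First analyser (S_z): from |+x⟩, P(|-z⟩) = 1/2.
After stage 1 the state is |-z⟩; P(|+x⟩) = |⟨+x|-z⟩|² = 1/2.
After stage 2 the state is |+x⟩; P(|-z⟩) = |⟨-z|+x⟩|² = 1/2.
Joint probability = 1/2 × 1/2 × 1/2 = 0.125.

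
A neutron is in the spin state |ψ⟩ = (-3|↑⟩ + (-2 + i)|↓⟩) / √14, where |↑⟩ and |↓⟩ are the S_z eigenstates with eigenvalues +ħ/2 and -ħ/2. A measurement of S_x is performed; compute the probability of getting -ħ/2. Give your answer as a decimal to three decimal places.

0.071

|-x⟩ = (|↑⟩ - |↓⟩)/√2, so ⟨-x|ψ⟩ = (-1 - i) / (√2·√14).
P = |-1 - i|² / 28 = 2/28.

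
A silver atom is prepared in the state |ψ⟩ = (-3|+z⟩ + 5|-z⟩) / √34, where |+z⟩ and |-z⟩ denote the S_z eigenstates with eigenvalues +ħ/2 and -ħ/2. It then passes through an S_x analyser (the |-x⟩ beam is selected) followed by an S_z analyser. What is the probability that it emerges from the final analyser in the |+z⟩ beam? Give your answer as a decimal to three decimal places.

0.471

First analyser (S_x): P(|-x⟩) = |⟨-x|ψ⟩|² = 64/68.
After stage 1 the state is |-x⟩; P(|+z⟩) = |⟨+z|-x⟩|² = 1/2.
Joint probability = 64/68 × 1/2 = 0.471.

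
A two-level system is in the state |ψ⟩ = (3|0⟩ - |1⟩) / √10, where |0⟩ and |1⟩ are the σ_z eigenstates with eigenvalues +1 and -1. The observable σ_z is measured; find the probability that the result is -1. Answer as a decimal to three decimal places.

0.100

The -1 outcome corresponds to |1⟩. Its amplitude in |ψ⟩ is -1/√10.
P = |-1|² / 10 = 1/10.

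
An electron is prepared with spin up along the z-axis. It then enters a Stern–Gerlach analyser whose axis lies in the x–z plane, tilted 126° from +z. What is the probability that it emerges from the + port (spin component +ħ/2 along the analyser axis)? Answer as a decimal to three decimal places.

For spin-½, the probability of finding spin-up along an axis at angle θ to the initial spin direction is cos²(θ/2); spin-down is sin²(θ/2).
θ = 126°, so P = cos²(63°) ≈ 0.206.

0.206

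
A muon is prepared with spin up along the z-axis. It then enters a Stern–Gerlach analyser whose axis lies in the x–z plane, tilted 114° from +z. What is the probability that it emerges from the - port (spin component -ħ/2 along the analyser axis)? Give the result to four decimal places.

0.7034

For spin-½, the probability of finding spin-up along an axis at angle θ to the initial spin direction is cos²(θ/2); spin-down is sin²(θ/2).
θ = 114°, so P = sin²(57°) ≈ 0.7034.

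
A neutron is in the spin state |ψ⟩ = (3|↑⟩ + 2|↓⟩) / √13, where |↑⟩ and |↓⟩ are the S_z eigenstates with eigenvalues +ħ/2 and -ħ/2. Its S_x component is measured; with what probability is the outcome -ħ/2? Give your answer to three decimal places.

|-x⟩ = (|↑⟩ - |↓⟩)/√2, so ⟨-x|ψ⟩ = (1) / (√2·√13).
P = |1|² / 26 = 1/26.

0.038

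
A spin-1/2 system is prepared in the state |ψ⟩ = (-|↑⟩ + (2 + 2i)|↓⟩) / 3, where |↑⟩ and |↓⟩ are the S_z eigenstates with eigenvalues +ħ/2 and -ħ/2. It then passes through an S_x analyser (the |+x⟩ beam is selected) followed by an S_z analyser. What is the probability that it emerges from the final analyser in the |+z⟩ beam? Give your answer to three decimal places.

First analyser (S_x): P(|+x⟩) = |⟨+x|ψ⟩|² = 5/18.
After stage 1 the state is |+x⟩; P(|+z⟩) = |⟨+z|+x⟩|² = 1/2.
Joint probability = 5/18 × 1/2 = 0.139.

0.139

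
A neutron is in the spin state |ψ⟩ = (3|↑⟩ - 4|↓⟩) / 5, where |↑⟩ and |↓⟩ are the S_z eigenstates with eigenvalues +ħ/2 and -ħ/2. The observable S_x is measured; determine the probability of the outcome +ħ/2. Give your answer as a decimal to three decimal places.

0.020

|+x⟩ = (|↑⟩ + |↓⟩)/√2, so ⟨+x|ψ⟩ = (-1) / (√2·5).
P = |-1|² / 50 = 1/50.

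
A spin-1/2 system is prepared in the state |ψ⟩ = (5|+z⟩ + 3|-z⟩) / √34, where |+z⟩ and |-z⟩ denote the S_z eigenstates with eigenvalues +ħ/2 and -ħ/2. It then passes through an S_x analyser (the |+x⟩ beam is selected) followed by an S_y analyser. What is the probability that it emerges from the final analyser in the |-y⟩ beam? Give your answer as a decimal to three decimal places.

First analyser (S_x): P(|+x⟩) = |⟨+x|ψ⟩|² = 64/68.
After stage 1 the state is |+x⟩; P(|-y⟩) = |⟨-y|+x⟩|² = 1/2.
Joint probability = 64/68 × 1/2 = 0.471.

0.471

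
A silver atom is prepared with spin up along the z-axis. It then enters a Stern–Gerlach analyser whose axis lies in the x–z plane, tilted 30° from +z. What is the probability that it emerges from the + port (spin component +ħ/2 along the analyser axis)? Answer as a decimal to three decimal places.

0.933

For spin-½, the probability of finding spin-up along an axis at angle θ to the initial spin direction is cos²(θ/2); spin-down is sin²(θ/2).
θ = 30°, so P = cos²(15°) ≈ 0.933.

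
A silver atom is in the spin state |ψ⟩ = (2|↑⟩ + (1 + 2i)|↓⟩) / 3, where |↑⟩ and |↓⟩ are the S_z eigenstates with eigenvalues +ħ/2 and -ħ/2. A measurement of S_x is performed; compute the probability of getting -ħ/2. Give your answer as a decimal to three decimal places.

0.278

|-x⟩ = (|↑⟩ - |↓⟩)/√2, so ⟨-x|ψ⟩ = (1 - 2i) / (√2·3).
P = |1 - 2i|² / 18 = 5/18.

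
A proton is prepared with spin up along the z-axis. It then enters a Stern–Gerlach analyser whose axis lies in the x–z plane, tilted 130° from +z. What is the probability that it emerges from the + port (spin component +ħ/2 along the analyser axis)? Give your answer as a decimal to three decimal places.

0.179

For spin-½, the probability of finding spin-up along an axis at angle θ to the initial spin direction is cos²(θ/2); spin-down is sin²(θ/2).
θ = 130°, so P = cos²(65°) ≈ 0.179.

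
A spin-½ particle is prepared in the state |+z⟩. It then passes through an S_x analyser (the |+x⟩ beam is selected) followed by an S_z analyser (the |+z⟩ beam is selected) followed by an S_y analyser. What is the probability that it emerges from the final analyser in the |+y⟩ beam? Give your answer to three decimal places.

0.125

First analyser (S_x): from |+z⟩, P(|+x⟩) = 1/2.
After stage 1 the state is |+x⟩; P(|+z⟩) = |⟨+z|+x⟩|² = 1/2.
After stage 2 the state is |+z⟩; P(|+y⟩) = |⟨+y|+z⟩|² = 1/2.
Joint probability = 1/2 × 1/2 × 1/2 = 0.125.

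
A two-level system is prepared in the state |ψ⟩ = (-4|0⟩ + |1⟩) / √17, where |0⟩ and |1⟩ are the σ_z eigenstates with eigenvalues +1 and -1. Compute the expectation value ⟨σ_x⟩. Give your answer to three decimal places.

⟨σ_x⟩ = 2 Re(a* b)/(|a|²+|b|²) with a = -4, b = 1.
a* b = -4, so ⟨σ_x⟩ = -8/17.

-0.471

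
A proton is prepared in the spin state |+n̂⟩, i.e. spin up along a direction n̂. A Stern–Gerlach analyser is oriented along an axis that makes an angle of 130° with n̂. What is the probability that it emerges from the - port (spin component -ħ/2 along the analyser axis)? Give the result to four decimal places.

For spin-½, the probability of finding spin-up along an axis at angle θ to the initial spin direction is cos²(θ/2); spin-down is sin²(θ/2).
θ = 130°, so P = sin²(65°) ≈ 0.8214.

0.8214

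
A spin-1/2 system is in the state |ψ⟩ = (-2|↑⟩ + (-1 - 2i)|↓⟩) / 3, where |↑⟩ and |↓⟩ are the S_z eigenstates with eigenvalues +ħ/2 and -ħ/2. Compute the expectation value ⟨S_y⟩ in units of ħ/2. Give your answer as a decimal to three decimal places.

⟨σ_y⟩ = 2 Im(a* b)/(|a|²+|b|²) with a = -2, b = (-1 - 2i).
a* b = (2 + 4i), so ⟨σ_y⟩ = 8/9.
⟨S_y⟩ = (ħ/2)·⟨σ_y⟩.

0.889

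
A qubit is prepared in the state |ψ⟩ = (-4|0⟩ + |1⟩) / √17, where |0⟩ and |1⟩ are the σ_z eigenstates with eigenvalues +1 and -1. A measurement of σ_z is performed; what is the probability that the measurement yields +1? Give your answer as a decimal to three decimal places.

0.941

The +1 outcome corresponds to |0⟩. Its amplitude in |ψ⟩ is -4/√17.
P = |-4|² / 17 = 16/17.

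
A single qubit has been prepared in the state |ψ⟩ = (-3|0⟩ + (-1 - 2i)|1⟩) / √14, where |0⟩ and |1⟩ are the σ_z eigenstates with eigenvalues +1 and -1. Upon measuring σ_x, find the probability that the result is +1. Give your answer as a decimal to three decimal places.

|+x⟩ = (|0⟩ + |1⟩)/√2, so ⟨+x|ψ⟩ = (-4 - 2i) / (√2·√14).
P = |-4 - 2i|² / 28 = 20/28.

0.714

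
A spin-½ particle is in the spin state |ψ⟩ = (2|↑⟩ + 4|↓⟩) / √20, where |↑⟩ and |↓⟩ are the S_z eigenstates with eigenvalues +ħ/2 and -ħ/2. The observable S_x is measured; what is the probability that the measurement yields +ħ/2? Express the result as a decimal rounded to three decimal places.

|+x⟩ = (|↑⟩ + |↓⟩)/√2, so ⟨+x|ψ⟩ = (6) / (√2·√20).
P = |6|² / 40 = 36/40.

0.900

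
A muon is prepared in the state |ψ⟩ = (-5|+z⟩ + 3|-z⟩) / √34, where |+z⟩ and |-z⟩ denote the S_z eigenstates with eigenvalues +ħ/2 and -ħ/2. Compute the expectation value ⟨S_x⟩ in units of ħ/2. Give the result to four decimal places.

-0.8824

⟨σ_x⟩ = 2 Re(a* b)/(|a|²+|b|²) with a = -5, b = 3.
a* b = -15, so ⟨σ_x⟩ = -30/34.
⟨S_x⟩ = (ħ/2)·⟨σ_x⟩.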